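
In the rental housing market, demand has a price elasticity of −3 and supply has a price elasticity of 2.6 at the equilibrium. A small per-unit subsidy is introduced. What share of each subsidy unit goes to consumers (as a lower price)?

For a small subsidy around the equilibrium, the benefit split depends on the relative slopes, which at a point are proportional to the elasticities.
Buyer share = εs/(εs + |εd|) = 2.6/(2.6 + 3) = 13/28; seller share = |εd|/(εs + |εd|) = 15/28.

Consumer share = 13/28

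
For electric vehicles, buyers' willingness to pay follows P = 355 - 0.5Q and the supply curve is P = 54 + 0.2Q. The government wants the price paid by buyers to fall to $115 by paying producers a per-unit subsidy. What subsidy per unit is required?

At a buyer price of 115, quantity demanded is 710 − 2·115 = 480.
Sellers supply 480 only when they receive Ps = 54 + 0.2·480 = 150.
s = Ps − Pb = 150 − 115 = 35.

Required subsidy s = $35 per unit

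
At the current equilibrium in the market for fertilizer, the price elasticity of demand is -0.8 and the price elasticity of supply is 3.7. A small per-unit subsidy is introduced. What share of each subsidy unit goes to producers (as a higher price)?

For a small subsidy around the equilibrium, the benefit split depends on the relative slopes, which at a point are proportional to the elasticities.
Buyer share = εs/(εs + |εd|) = 3.7/(3.7 + 0.8) = 37/45; seller share = |εd|/(εs + |εd|) = 8/45.
So producers capture 8/45 of the subsidy.

Producer share = 8/45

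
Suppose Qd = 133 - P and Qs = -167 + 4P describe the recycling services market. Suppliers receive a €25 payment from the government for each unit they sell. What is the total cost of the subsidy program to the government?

Government cost = €2325

Pre-subsidy: 133 - P = -167 + 4P gives P* = 60, Q* = 73.
With the subsidy, sellers receive Ps = Pb + 25 for each unit, where Pb is the price buyers pay.
Supply in terms of Pb becomes Qs = -167 + 4(Pb + 25) = -67 + 4Pb. Setting this equal to demand: 133 - Pb = -67 + 4Pb, so Pb = 40.
Sellers receive Ps = 40 + 25 = 65; Q' = 133 − 1·40 = 93.
Government outlay = subsidy × quantity = 25 × 93 = 2325.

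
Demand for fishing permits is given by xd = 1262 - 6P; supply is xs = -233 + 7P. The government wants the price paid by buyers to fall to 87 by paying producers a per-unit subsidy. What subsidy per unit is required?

At a buyer price of 87, quantity demanded is 1262 − 6·87 = 740.
Sellers supply 740 only when they receive Ps with -233 + 7·Ps = 740, i.e. Ps = 139.
s = Ps − Pb = 139 − 87 = 52.

Required subsidy s = 52 per unit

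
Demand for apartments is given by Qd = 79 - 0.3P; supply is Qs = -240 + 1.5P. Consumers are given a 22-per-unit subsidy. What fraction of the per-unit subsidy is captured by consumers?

Pre-subsidy: 79 - 0.3P = -240 + 1.5P gives P* = 1595/9, Q* = 155/6.
With the rebate, buyers effectively pay Pb = Ps − 22, where Ps is the price sellers receive.
Demand in terms of Ps becomes Qd = 79 − 0.3(Ps − 22) = 85.6 - 0.3Ps. Setting this equal to supply: 85.6 - 0.3Ps = -240 + 1.5Ps, so Ps = 1628/9.
Buyers pay Pb = 1628/9 − 22 = 1430/9; Q' = -240 + 1.5·(1628/9) = 94/3.
Buyers' price falls by P* − Pb = 1595/9 − 1430/9 = 55/3; sellers' price rises by Ps − P* = 1628/9 − 1595/9 = 11/3.
So consumers capture (55/3)/22 = 5/6 of each unit of subsidy.

Consumer share = 5/6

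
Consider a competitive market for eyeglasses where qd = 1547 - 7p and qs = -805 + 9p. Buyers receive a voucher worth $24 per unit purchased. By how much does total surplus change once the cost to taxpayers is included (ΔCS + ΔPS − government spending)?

Pre-subsidy: 1547 - 7p = -805 + 9p gives p* = 147, q* = 518.
With the rebate, buyers effectively pay pb = ps − 24, where ps is the price sellers receive.
Demand in terms of ps becomes qd = 1547 − 7(ps − 24) = 1715 - 7ps. Setting this equal to supply: 1715 - 7ps = -805 + 9ps, so ps = 157.5.
Buyers pay pb = 157.5 − 24 = 133.5; q' = -805 + 9·157.5 = 612.5.
ΔCS = ½(518 + 612.5)(147 − 133.5) = 7630.875; ΔPS = ½(518 + 612.5)(157.5 − 147) = 5935.125.
Government spending = 24 × 612.5 = 14700.
Net change = 7630.875 + 5935.125 − 14700 = -1134. The loss equals the DWL triangle ½·24·94.5.

Net change in total surplus = -$1134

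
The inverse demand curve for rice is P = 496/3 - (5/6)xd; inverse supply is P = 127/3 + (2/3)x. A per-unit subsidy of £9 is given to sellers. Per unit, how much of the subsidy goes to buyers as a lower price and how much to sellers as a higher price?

Pre-subsidy: 496/3 - (5/6)x = 127/3 + (2/3)x gives x* = 82 and P* = 97.
With the subsidy, sellers receive Ps = Pb + 9 for each unit, where Pb is the price buyers pay.
On the curves, Pb = 496/3 - (5/6)x and Ps = 127/3 + (2/3)x; the wedge Ps − Pb = 9 gives 127/3 + (2/3)x − (496/3 - (5/6)x) = 9, so x' = 88.
Then Pb = 496/3 − (5/6)·88 = 92 and Ps = 127/3 + (2/3)·88 = 101.
Buyers' price falls by P* − Pb = 97 − 92 = 5; sellers' price rises by Ps − P* = 101 − 97 = 4.

Buyers gain £5 per unit; sellers gain £4 per unit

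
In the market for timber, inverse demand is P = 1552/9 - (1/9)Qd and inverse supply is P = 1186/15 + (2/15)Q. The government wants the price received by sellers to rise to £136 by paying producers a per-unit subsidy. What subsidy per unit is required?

Required subsidy s = £11 per unit

At a seller price of 136, quantity supplied is -593 + 7.5·136 = 427.
Buyers absorb 427 only when they pay Pb = 1552/9 − (1/9)·427 = 125.
s = Ps − Pb = 136 − 125 = 11.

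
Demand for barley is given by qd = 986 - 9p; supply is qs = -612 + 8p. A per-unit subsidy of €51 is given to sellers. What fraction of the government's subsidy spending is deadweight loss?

DWL / government spending = 27/89

Pre-subsidy: 986 - 9p = -612 + 8p gives p* = 94, q* = 140.
With the subsidy, sellers receive ps = pb + 51 for each unit, where pb is the price buyers pay.
Supply in terms of pb becomes qs = -612 + 8(pb + 51) = -204 + 8pb. Setting this equal to demand: 986 - 9pb = -204 + 8pb, so pb = 70.
Sellers receive ps = 70 + 51 = 121; q' = 986 − 9·70 = 356.
ΔCS = ½(140 + 356)(94 − 70) = 5952; ΔPS = ½(140 + 356)(121 − 94) = 6696.
Government spending = 51 × 356 = 18156.
DWL = ½ × 51 × (356 − 140) = 5508; fraction = 5508 / 18156 = 27/89.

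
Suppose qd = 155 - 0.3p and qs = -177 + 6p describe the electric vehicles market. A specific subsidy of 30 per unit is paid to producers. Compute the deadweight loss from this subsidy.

Deadweight loss = 900/7

Pre-subsidy: 155 - 0.3p = -177 + 6p gives p* = 3320/63, q* = 2923/21.
With the subsidy, sellers receive ps = pb + 30 for each unit, where pb is the price buyers pay.
Supply in terms of pb becomes qs = -177 + 6(pb + 30) = 3 + 6pb. Setting this equal to demand: 155 - 0.3pb = 3 + 6pb, so pb = 1520/63.
Sellers receive ps = 1520/63 + 30 = 3410/63; q' = 155 − 0.3·(1520/63) = 3103/21.
The subsidy expands output by 3103/21 − 2923/21 = 60/7 past the efficient level; on those units the gap between marginal cost and willingness to pay runs from 0 up to 30.
DWL = ½ × 30 × 60/7 = 900/7.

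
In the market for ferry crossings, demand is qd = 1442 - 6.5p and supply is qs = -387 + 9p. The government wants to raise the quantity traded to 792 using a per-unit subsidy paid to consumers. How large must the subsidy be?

Required subsidy s = 31 per unit

At q = 792, invert demand for the buyer price: pb = (1442 − 792)/6.5 = 100; invert supply for the seller price: ps = (792 − (-387))/9 = 131.
The subsidy must fill the gap: s = ps − pb = 131 − 100 = 31.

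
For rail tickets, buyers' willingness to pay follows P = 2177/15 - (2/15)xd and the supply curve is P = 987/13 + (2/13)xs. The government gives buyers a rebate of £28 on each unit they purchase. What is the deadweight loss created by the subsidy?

Pre-subsidy: 2177/15 - (2/15)x = 987/13 + (2/13)x gives x* = 241 and P* = 113.
With the rebate, buyers effectively pay Pb = Ps − 28, where Ps is the price sellers receive.
On the curves, Pb = 2177/15 - (2/15)x and Ps = 987/13 + (2/13)x; the wedge Ps − Pb = 28 gives 987/13 + (2/13)x − (2177/15 - (2/15)x) = 28, so x' = 338.5.
Then Pb = 2177/15 − (2/15)·338.5 = 100 and Ps = 987/13 + (2/13)·338.5 = 128.
The subsidy expands output by 338.5 − 241 = 97.5 past the efficient level; on those units the gap between marginal cost and willingness to pay runs from 0 up to 28.
DWL = ½ × 28 × 97.5 = 1365.

Deadweight loss = £1365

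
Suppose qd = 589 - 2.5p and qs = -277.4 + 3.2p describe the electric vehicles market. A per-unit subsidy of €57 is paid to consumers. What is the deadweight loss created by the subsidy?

Deadweight loss = €2280

Pre-subsidy: 589 - 2.5p = -277.4 + 3.2p gives p* = 152, q* = 209.
With the rebate, buyers effectively pay pb = ps − 57, where ps is the price sellers receive.
Demand in terms of ps becomes qd = 589 − 2.5(ps − 57) = 731.5 - 2.5ps. Setting this equal to supply: 731.5 - 2.5ps = -277.4 + 3.2ps, so ps = 177.
Buyers pay pb = 177 − 57 = 120; q' = -277.4 + 3.2·177 = 289.
The subsidy expands output by 289 − 209 = 80 past the efficient level; on those units the gap between marginal cost and willingness to pay runs from 0 up to 57.
DWL = ½ × 57 × 80 = 2280.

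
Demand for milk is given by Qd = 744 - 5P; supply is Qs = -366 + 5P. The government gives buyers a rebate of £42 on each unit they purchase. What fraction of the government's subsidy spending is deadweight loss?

Pre-subsidy: 744 - 5P = -366 + 5P gives P* = 111, Q* = 189.
With the rebate, buyers effectively pay Pb = Ps − 42, where Ps is the price sellers receive.
Demand in terms of Ps becomes Qd = 744 − 5(Ps − 42) = 954 - 5Ps. Setting this equal to supply: 954 - 5Ps = -366 + 5Ps, so Ps = 132.
Buyers pay Pb = 132 − 42 = 90; Q' = -366 + 5·132 = 294.
ΔCS = ½(189 + 294)(111 − 90) = 5071.5; ΔPS = ½(189 + 294)(132 − 111) = 5071.5.
Government spending = 42 × 294 = 12348.
DWL = ½ × 42 × (294 − 189) = 2205; fraction = 2205 / 12348 = 5/28.

DWL / government spending = 5/28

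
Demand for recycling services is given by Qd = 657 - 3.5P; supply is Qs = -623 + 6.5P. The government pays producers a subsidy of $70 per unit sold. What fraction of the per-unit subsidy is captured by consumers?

Pre-subsidy: 657 - 3.5P = -623 + 6.5P gives P* = 128, Q* = 209.
With the subsidy, sellers receive Ps = Pb + 70 for each unit, where Pb is the price buyers pay.
Supply in terms of Pb becomes Qs = -623 + 6.5(Pb + 70) = -168 + 6.5Pb. Setting this equal to demand: 657 - 3.5Pb = -168 + 6.5Pb, so Pb = 82.5.
Sellers receive Ps = 82.5 + 70 = 152.5; Q' = 657 − 3.5·82.5 = 368.25.
Buyers' price falls by P* − Pb = 128 − 82.5 = 45.5; sellers' price rises by Ps − P* = 152.5 − 128 = 24.5.
So consumers capture 45.5/70 = 0.65 of each unit of subsidy.

Consumer share = 0.65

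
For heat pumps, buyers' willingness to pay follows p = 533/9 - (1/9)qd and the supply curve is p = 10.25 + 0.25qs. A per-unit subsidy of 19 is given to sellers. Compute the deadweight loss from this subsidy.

Deadweight loss = 6498/13

Pre-subsidy: 533/9 - (1/9)q = 10.25 + 0.25q gives q* = 1763/13 and p* = 574/13.
With the subsidy, sellers receive ps = pb + 19 for each unit, where pb is the price buyers pay.
On the curves, pb = 533/9 - (1/9)q and ps = 10.25 + 0.25q; the wedge ps − pb = 19 gives 10.25 + 0.25q − (533/9 - (1/9)q) = 19, so q' = 2447/13.
Then pb = 533/9 − (1/9)·(2447/13) = 498/13 and ps = 10.25 + 0.25·(2447/13) = 745/13.
The subsidy expands output by 2447/13 − 1763/13 = 684/13 past the efficient level; on those units the gap between marginal cost and willingness to pay runs from 0 up to 19.
DWL = ½ × 19 × 684/13 = 6498/13.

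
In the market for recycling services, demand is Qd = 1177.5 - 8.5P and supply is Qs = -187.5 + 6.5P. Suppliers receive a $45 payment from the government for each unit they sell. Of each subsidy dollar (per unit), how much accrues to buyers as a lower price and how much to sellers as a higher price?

Pre-subsidy: 1177.5 - 8.5P = -187.5 + 6.5P gives P* = 91, Q* = 404.
With the subsidy, sellers receive Ps = Pb + 45 for each unit, where Pb is the price buyers pay.
Supply in terms of Pb becomes Qs = -187.5 + 6.5(Pb + 45) = 105 + 6.5Pb. Setting this equal to demand: 1177.5 - 8.5Pb = 105 + 6.5Pb, so Pb = 71.5.
Sellers receive Ps = 71.5 + 45 = 116.5; Q' = 1177.5 − 8.5·71.5 = 569.75.
Buyers' price falls by P* − Pb = 91 − 71.5 = 19.5; sellers' price rises by Ps − P* = 116.5 − 91 = 25.5.

Buyers gain $19.5 per unit; sellers gain $25.5 per unit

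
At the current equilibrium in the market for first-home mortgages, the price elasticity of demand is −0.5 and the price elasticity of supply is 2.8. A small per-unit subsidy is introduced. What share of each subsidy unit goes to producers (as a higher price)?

For a small subsidy around the equilibrium, the benefit split depends on the relative slopes, which at a point are proportional to the elasticities.
Buyer share = εs/(εs + |εd|) = 2.8/(2.8 + 0.5) = 28/33; seller share = |εd|/(εs + |εd|) = 5/33.
So producers capture 5/33 of the subsidy.

Producer share = 5/33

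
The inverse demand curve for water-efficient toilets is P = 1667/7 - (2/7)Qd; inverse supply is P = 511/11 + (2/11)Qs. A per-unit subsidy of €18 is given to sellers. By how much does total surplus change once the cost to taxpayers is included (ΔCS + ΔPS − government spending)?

Net change in total surplus = -€346.5

Pre-subsidy: 1667/7 - (2/7)Q = 511/11 + (2/11)Q gives Q* = 410 and P* = 121.
With the subsidy, sellers receive Ps = Pb + 18 for each unit, where Pb is the price buyers pay.
On the curves, Pb = 1667/7 - (2/7)Q and Ps = 511/11 + (2/11)Q; the wedge Ps − Pb = 18 gives 511/11 + (2/11)Q − (1667/7 - (2/7)Q) = 18, so Q' = 448.5.
Then Pb = 1667/7 − (2/7)·448.5 = 110 and Ps = 511/11 + (2/11)·448.5 = 128.
ΔCS = ½(410 + 448.5)(121 − 110) = 4721.75; ΔPS = ½(410 + 448.5)(128 − 121) = 3004.75.
Government spending = 18 × 448.5 = 8073.
Net change = 4721.75 + 3004.75 − 8073 = -346.5. The loss equals the DWL triangle ½·18·38.5.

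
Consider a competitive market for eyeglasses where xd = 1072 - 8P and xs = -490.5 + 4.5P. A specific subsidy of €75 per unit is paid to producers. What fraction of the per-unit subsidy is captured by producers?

Producer share = 0.64

Pre-subsidy: 1072 - 8P = -490.5 + 4.5P gives P* = 125, x* = 72.
With the subsidy, sellers receive Ps = Pb + 75 for each unit, where Pb is the price buyers pay.
Supply in terms of Pb becomes xs = -490.5 + 4.5(Pb + 75) = -153 + 4.5Pb. Setting this equal to demand: 1072 - 8Pb = -153 + 4.5Pb, so Pb = 98.
Sellers receive Ps = 98 + 75 = 173; x' = 1072 − 8·98 = 288.
Buyers' price falls by P* − Pb = 125 − 98 = 27; sellers' price rises by Ps − P* = 173 − 125 = 48.
So producers capture 48/75 = 0.64 of each unit of subsidy.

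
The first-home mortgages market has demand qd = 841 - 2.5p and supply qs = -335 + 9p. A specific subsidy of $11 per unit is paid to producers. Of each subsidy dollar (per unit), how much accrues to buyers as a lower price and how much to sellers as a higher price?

Pre-subsidy: 841 - 2.5p = -335 + 9p gives p* = 2352/23, q* = 13463/23.
With the subsidy, sellers receive ps = pb + 11 for each unit, where pb is the price buyers pay.
Supply in terms of pb becomes qs = -335 + 9(pb + 11) = -236 + 9pb. Setting this equal to demand: 841 - 2.5pb = -236 + 9pb, so pb = 2154/23.
Sellers receive ps = 2154/23 + 11 = 2407/23; q' = 841 − 2.5·(2154/23) = 13958/23.
Buyers' price falls by p* − pb = 2352/23 − 2154/23 = 198/23; sellers' price rises by ps − p* = 2407/23 − 2352/23 = 55/23.

Buyers gain 198/23 per unit; sellers gain 55/23 per unit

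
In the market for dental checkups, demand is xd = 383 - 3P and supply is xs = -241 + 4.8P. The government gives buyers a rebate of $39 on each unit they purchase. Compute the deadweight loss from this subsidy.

Deadweight loss = $1404

Pre-subsidy: 383 - 3P = -241 + 4.8P gives P* = 80, x* = 143.
With the rebate, buyers effectively pay Pb = Ps − 39, where Ps is the price sellers receive.
Demand in terms of Ps becomes xd = 383 − 3(Ps − 39) = 500 - 3Ps. Setting this equal to supply: 500 - 3Ps = -241 + 4.8Ps, so Ps = 95.
Buyers pay Pb = 95 − 39 = 56; x' = -241 + 4.8·95 = 215.
The subsidy expands output by 215 − 143 = 72 past the efficient level; on those units the gap between marginal cost and willingness to pay runs from 0 up to 39.
DWL = ½ × 39 × 72 = 1404.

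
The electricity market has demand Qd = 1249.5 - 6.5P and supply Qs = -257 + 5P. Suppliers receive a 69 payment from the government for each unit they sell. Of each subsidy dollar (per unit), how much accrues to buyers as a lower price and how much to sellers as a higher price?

Pre-subsidy: 1249.5 - 6.5P = -257 + 5P gives P* = 131, Q* = 398.
With the subsidy, sellers receive Ps = Pb + 69 for each unit, where Pb is the price buyers pay.
Supply in terms of Pb becomes Qs = -257 + 5(Pb + 69) = 88 + 5Pb. Setting this equal to demand: 1249.5 - 6.5Pb = 88 + 5Pb, so Pb = 101.
Sellers receive Ps = 101 + 69 = 170; Q' = 1249.5 − 6.5·101 = 593.
Buyers' price falls by P* − Pb = 131 − 101 = 30; sellers' price rises by Ps − P* = 170 − 131 = 39.

Buyers gain 30 per unit; sellers gain 39 per unit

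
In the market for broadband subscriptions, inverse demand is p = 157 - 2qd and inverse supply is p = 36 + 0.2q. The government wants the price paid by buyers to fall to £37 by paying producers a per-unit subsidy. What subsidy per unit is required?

Required subsidy s = £11 per unit

At a buyer price of 37, quantity demanded is 78.5 − 0.5·37 = 60.
Sellers supply 60 only when they receive ps = 36 + 0.2·60 = 48.
s = ps − pb = 48 − 37 = 11.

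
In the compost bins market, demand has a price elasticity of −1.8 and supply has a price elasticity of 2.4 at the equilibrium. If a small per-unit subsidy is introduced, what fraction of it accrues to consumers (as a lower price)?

Consumer share = 4/7

For a small subsidy around the equilibrium, the benefit split depends on the relative slopes, which at a point are proportional to the elasticities.
Buyer share = εs/(εs + |εd|) = 2.4/(2.4 + 1.8) = 4/7; seller share = |εd|/(εs + |εd|) = 3/7.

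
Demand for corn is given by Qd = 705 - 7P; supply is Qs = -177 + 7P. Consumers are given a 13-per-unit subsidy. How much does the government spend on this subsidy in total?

Pre-subsidy: 705 - 7P = -177 + 7P gives P* = 63, Q* = 264.
With the rebate, buyers effectively pay Pb = Ps − 13, where Ps is the price sellers receive.
Demand in terms of Ps becomes Qd = 705 − 7(Ps − 13) = 796 - 7Ps. Setting this equal to supply: 796 - 7Ps = -177 + 7Ps, so Ps = 69.5.
Buyers pay Pb = 69.5 − 13 = 56.5; Q' = -177 + 7·69.5 = 309.5.
Government outlay = subsidy × quantity = 13 × 309.5 = 4023.5.

Government cost = 4023.5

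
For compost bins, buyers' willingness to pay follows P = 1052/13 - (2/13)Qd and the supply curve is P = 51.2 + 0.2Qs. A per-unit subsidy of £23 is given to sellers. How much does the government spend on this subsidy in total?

Pre-subsidy: 1052/13 - (2/13)Q = 51.2 + 0.2Q gives Q* = 84 and P* = 68.
With the subsidy, sellers receive Ps = Pb + 23 for each unit, where Pb is the price buyers pay.
On the curves, Pb = 1052/13 - (2/13)Q and Ps = 51.2 + 0.2Q; the wedge Ps − Pb = 23 gives 51.2 + 0.2Q − (1052/13 - (2/13)Q) = 23, so Q' = 149.
Then Pb = 1052/13 − (2/13)·149 = 58 and Ps = 51.2 + 0.2·149 = 81.
Government outlay = subsidy × quantity = 23 × 149 = 3427.

Government cost = £3427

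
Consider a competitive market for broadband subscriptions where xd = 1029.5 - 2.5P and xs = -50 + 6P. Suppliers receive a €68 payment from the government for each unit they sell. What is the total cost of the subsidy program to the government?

Pre-subsidy: 1029.5 - 2.5P = -50 + 6P gives P* = 127, x* = 712.
With the subsidy, sellers receive Ps = Pb + 68 for each unit, where Pb is the price buyers pay.
Supply in terms of Pb becomes xs = -50 + 6(Pb + 68) = 358 + 6Pb. Setting this equal to demand: 1029.5 - 2.5Pb = 358 + 6Pb, so Pb = 79.
Sellers receive Ps = 79 + 68 = 147; x' = 1029.5 − 2.5·79 = 832.
Government outlay = subsidy × quantity = 68 × 832 = 56576.

Government cost = €56576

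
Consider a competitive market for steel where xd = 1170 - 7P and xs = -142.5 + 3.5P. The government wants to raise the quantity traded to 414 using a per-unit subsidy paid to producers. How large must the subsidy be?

Required subsidy s = 51 per unit

At x = 414, invert demand for the buyer price: Pb = (1170 − 414)/7 = 108; invert supply for the seller price: Ps = (414 − (-142.5))/3.5 = 159.
The subsidy must fill the gap: s = Ps − Pb = 159 − 108 = 51.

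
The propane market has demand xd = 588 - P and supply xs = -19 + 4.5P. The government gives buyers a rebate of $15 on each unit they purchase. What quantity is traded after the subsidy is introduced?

Pre-subsidy: 588 - P = -19 + 4.5P gives P* = 1214/11, x* = 5254/11.
With the rebate, buyers effectively pay Pb = Ps − 15, where Ps is the price sellers receive.
Demand in terms of Ps becomes xd = 588 − 1(Ps − 15) = 603 - Ps. Setting this equal to supply: 603 - Ps = -19 + 4.5Ps, so Ps = 1244/11.
Buyers pay Pb = 1244/11 − 15 = 1079/11; x' = -19 + 4.5·(1244/11) = 5389/11.

x' = 5389/11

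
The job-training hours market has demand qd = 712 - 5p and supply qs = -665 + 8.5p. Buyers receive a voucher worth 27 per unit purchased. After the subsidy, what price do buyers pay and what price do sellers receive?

Buyers pay 85; sellers receive 112

Pre-subsidy: 712 - 5p = -665 + 8.5p gives p* = 102, q* = 202.
With the rebate, buyers effectively pay pb = ps − 27, where ps is the price sellers receive.
Demand in terms of ps becomes qd = 712 − 5(ps − 27) = 847 - 5ps. Setting this equal to supply: 847 - 5ps = -665 + 8.5ps, so ps = 112.
Buyers pay pb = 112 − 27 = 85; q' = -665 + 8.5·112 = 287.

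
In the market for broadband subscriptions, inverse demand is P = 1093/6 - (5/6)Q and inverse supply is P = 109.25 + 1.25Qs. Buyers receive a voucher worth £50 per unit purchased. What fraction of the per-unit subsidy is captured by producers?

Pre-subsidy: 1093/6 - (5/6)Q = 109.25 + 1.25Q gives Q* = 35 and P* = 153.
With the rebate, buyers effectively pay Pb = Ps − 50, where Ps is the price sellers receive.
On the curves, Pb = 1093/6 - (5/6)Q and Ps = 109.25 + 1.25Q; the wedge Ps − Pb = 50 gives 109.25 + 1.25Q − (1093/6 - (5/6)Q) = 50, so Q' = 59.
Then Pb = 1093/6 − (5/6)·59 = 133 and Ps = 109.25 + 1.25·59 = 183.
Buyers' price falls by P* − Pb = 153 − 133 = 20; sellers' price rises by Ps − P* = 183 − 153 = 30.
So producers capture 30/50 = 0.6 of each unit of subsidy.

Producer share = 0.6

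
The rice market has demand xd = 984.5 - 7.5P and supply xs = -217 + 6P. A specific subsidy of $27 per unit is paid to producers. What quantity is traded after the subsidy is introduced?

Pre-subsidy: 984.5 - 7.5P = -217 + 6P gives P* = 89, x* = 317.
With the subsidy, sellers receive Ps = Pb + 27 for each unit, where Pb is the price buyers pay.
Supply in terms of Pb becomes xs = -217 + 6(Pb + 27) = -55 + 6Pb. Setting this equal to demand: 984.5 - 7.5Pb = -55 + 6Pb, so Pb = 77.
Sellers receive Ps = 77 + 27 = 104; x' = 984.5 − 7.5·77 = 407.

x' = 407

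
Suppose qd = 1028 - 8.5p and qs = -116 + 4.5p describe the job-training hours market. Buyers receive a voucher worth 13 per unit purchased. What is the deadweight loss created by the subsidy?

Deadweight loss = 248.625

Pre-subsidy: 1028 - 8.5p = -116 + 4.5p gives p* = 88, q* = 280.
With the rebate, buyers effectively pay pb = ps − 13, where ps is the price sellers receive.
Demand in terms of ps becomes qd = 1028 − 8.5(ps − 13) = 1138.5 - 8.5ps. Setting this equal to supply: 1138.5 - 8.5ps = -116 + 4.5ps, so ps = 96.5.
Buyers pay pb = 96.5 − 13 = 83.5; q' = -116 + 4.5·96.5 = 318.25.
The subsidy expands output by 318.25 − 280 = 38.25 past the efficient level; on those units the gap between marginal cost and willingness to pay runs from 0 up to 13.
DWL = ½ × 13 × 38.25 = 248.625.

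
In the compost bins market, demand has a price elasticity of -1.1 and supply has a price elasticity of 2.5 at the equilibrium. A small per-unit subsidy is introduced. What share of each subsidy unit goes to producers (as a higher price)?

Producer share = 11/36

For a small subsidy around the equilibrium, the benefit split depends on the relative slopes, which at a point are proportional to the elasticities.
Buyer share = εs/(εs + |εd|) = 2.5/(2.5 + 1.1) = 25/36; seller share = |εd|/(εs + |εd|) = 11/36.
So producers capture 11/36 of the subsidy.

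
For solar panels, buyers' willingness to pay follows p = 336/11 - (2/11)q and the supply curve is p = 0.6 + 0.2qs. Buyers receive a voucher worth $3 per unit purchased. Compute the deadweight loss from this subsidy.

Pre-subsidy: 336/11 - (2/11)q = 0.6 + 0.2q gives q* = 549/7 and p* = 114/7.
With the rebate, buyers effectively pay pb = ps − 3, where ps is the price sellers receive.
On the curves, pb = 336/11 - (2/11)q and ps = 0.6 + 0.2q; the wedge ps − pb = 3 gives 0.6 + 0.2q − (336/11 - (2/11)q) = 3, so q' = 604/7.
Then pb = 336/11 − (2/11)·(604/7) = 104/7 and ps = 0.6 + 0.2·(604/7) = 125/7.
The subsidy expands output by 604/7 − 549/7 = 55/7 past the efficient level; on those units the gap between marginal cost and willingness to pay runs from 0 up to 3.
DWL = ½ × 3 × 55/7 = 165/14.

Deadweight loss = 165/14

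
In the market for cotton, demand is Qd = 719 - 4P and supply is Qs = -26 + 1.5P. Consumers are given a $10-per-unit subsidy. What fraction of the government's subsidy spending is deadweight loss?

Pre-subsidy: 719 - 4P = -26 + 1.5P gives P* = 1490/11, Q* = 1949/11.
With the rebate, buyers effectively pay Pb = Ps − 10, where Ps is the price sellers receive.
Demand in terms of Ps becomes Qd = 719 − 4(Ps − 10) = 759 - 4Ps. Setting this equal to supply: 759 - 4Ps = -26 + 1.5Ps, so Ps = 1570/11.
Buyers pay Pb = 1570/11 − 10 = 1460/11; Q' = -26 + 1.5·(1570/11) = 2069/11.
ΔCS = ½(1949/11 + 2069/11)(1490/11 − 1460/11) = 60270/121; ΔPS = ½(1949/11 + 2069/11)(1570/11 − 1490/11) = 160720/121.
Government spending = 10 × 2069/11 = 20690/11.
DWL = ½ × 10 × (2069/11 − 1949/11) = 600/11; fraction = (600/11) / (20690/11) = 60/2069.

DWL / government spending = 60/2069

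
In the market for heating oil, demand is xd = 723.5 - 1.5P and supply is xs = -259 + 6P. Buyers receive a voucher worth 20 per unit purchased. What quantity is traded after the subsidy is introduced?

x' = 551

Pre-subsidy: 723.5 - 1.5P = -259 + 6P gives P* = 131, x* = 527.
With the rebate, buyers effectively pay Pb = Ps − 20, where Ps is the price sellers receive.
Demand in terms of Ps becomes xd = 723.5 − 1.5(Ps − 20) = 753.5 - 1.5Ps. Setting this equal to supply: 753.5 - 1.5Ps = -259 + 6Ps, so Ps = 135.
Buyers pay Pb = 135 − 20 = 115; x' = -259 + 6·135 = 551.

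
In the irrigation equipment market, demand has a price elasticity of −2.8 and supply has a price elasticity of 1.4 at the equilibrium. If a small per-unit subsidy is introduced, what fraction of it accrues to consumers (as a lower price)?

Consumer share = 1/3

For a small subsidy around the equilibrium, the benefit split depends on the relative slopes, which at a point are proportional to the elasticities.
Buyer share = εs/(εs + |εd|) = 1.4/(1.4 + 2.8) = 1/3; seller share = |εd|/(εs + |εd|) = 2/3.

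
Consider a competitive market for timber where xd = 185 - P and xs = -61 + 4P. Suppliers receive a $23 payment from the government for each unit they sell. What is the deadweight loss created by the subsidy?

Pre-subsidy: 185 - P = -61 + 4P gives P* = 49.2, x* = 135.8.
With the subsidy, sellers receive Ps = Pb + 23 for each unit, where Pb is the price buyers pay.
Supply in terms of Pb becomes xs = -61 + 4(Pb + 23) = 31 + 4Pb. Setting this equal to demand: 185 - Pb = 31 + 4Pb, so Pb = 30.8.
Sellers receive Ps = 30.8 + 23 = 53.8; x' = 185 − 1·30.8 = 154.2.
The subsidy expands output by 154.2 − 135.8 = 18.4 past the efficient level; on those units the gap between marginal cost and willingness to pay runs from 0 up to 23.
DWL = ½ × 23 × 18.4 = 211.6.

Deadweight loss = $211.6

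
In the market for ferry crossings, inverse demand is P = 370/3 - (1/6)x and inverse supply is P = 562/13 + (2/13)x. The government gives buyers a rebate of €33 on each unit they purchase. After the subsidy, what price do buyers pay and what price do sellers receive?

Buyers pay €64.52; sellers receive €97.52

Pre-subsidy: 370/3 - (1/6)x = 562/13 + (2/13)x gives x* = 249.92 and P* = 81.68.
With the rebate, buyers effectively pay Pb = Ps − 33, where Ps is the price sellers receive.
On the curves, Pb = 370/3 - (1/6)x and Ps = 562/13 + (2/13)x; the wedge Ps − Pb = 33 gives 562/13 + (2/13)x − (370/3 - (1/6)x) = 33, so x' = 352.88.
Then Pb = 370/3 − (1/6)·352.88 = 64.52 and Ps = 562/13 + (2/13)·352.88 = 97.52.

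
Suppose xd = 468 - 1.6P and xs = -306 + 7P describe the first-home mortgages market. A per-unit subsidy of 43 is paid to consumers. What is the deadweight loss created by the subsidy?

Deadweight loss = 1204

Pre-subsidy: 468 - 1.6P = -306 + 7P gives P* = 90, x* = 324.
With the rebate, buyers effectively pay Pb = Ps − 43, where Ps is the price sellers receive.
Demand in terms of Ps becomes xd = 468 − 1.6(Ps − 43) = 536.8 - 1.6Ps. Setting this equal to supply: 536.8 - 1.6Ps = -306 + 7Ps, so Ps = 98.
Buyers pay Pb = 98 − 43 = 55; x' = -306 + 7·98 = 380.
The subsidy expands output by 380 − 324 = 56 past the efficient level; on those units the gap between marginal cost and willingness to pay runs from 0 up to 43.
DWL = ½ × 43 × 56 = 1204.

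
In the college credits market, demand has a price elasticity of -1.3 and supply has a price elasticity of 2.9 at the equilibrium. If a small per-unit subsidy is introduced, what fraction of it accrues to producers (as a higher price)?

For a small subsidy around the equilibrium, the benefit split depends on the relative slopes, which at a point are proportional to the elasticities.
Buyer share = εs/(εs + |εd|) = 2.9/(2.9 + 1.3) = 29/42; seller share = |εd|/(εs + |εd|) = 13/42.
So producers capture 13/42 of the subsidy.

Producer share = 13/42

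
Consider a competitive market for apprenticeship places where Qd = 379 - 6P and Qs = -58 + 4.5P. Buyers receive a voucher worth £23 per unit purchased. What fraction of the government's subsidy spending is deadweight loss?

Pre-subsidy: 379 - 6P = -58 + 4.5P gives P* = 874/21, Q* = 905/7.
With the rebate, buyers effectively pay Pb = Ps − 23, where Ps is the price sellers receive.
Demand in terms of Ps becomes Qd = 379 − 6(Ps − 23) = 517 - 6Ps. Setting this equal to supply: 517 - 6Ps = -58 + 4.5Ps, so Ps = 1150/21.
Buyers pay Pb = 1150/21 − 23 = 667/21; Q' = -58 + 4.5·(1150/21) = 1319/7.
ΔCS = ½(905/7 + 1319/7)(874/21 − 667/21) = 76728/49; ΔPS = ½(905/7 + 1319/7)(1150/21 − 874/21) = 102304/49.
Government spending = 23 × 1319/7 = 30337/7.
DWL = ½ × 23 × (1319/7 − 905/7) = 4761/7; fraction = (4761/7) / (30337/7) = 207/1319.

DWL / government spending = 207/1319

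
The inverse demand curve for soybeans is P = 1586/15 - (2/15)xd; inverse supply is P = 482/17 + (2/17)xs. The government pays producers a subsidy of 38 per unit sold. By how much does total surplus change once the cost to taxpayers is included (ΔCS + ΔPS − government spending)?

Pre-subsidy: 1586/15 - (2/15)x = 482/17 + (2/17)x gives x* = 308.3125 and P* = 64.625.
With the subsidy, sellers receive Ps = Pb + 38 for each unit, where Pb is the price buyers pay.
On the curves, Pb = 1586/15 - (2/15)x and Ps = 482/17 + (2/17)x; the wedge Ps − Pb = 38 gives 482/17 + (2/17)x − (1586/15 - (2/15)x) = 38, so x' = 459.71875.
Then Pb = 1586/15 − (2/15)·459.71875 = 44.4375 and Ps = 482/17 + (2/17)·459.71875 = 82.4375.
ΔCS = ½(308.3125 + 459.71875)(64.625 − 44.4375) = 7752.3154296875; ΔPS = ½(308.3125 + 459.71875)(82.4375 − 64.625) = 6840.2783203125.
Government spending = 38 × 459.71875 = 17469.3125.
Net change = 7752.3154296875 + 6840.2783203125 − 17469.3125 = -2876.71875. The loss equals the DWL triangle ½·38·151.40625.

Net change in total surplus = -2876.71875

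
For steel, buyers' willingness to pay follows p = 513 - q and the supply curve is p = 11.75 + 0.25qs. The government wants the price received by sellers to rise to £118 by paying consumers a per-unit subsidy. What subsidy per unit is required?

At a seller price of 118, quantity supplied is -47 + 4·118 = 425.
Buyers absorb 425 only when they pay pb = 513 − 1·425 = 88.
s = ps − pb = 118 − 88 = 30.

Required subsidy s = £30 per unit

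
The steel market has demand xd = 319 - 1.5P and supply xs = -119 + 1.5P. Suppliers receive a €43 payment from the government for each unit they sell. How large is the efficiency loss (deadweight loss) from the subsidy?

Pre-subsidy: 319 - 1.5P = -119 + 1.5P gives P* = 146, x* = 100.
With the subsidy, sellers receive Ps = Pb + 43 for each unit, where Pb is the price buyers pay.
Supply in terms of Pb becomes xs = -119 + 1.5(Pb + 43) = -54.5 + 1.5Pb. Setting this equal to demand: 319 - 1.5Pb = -54.5 + 1.5Pb, so Pb = 124.5.
Sellers receive Ps = 124.5 + 43 = 167.5; x' = 319 − 1.5·124.5 = 132.25.
The subsidy expands output by 132.25 − 100 = 32.25 past the efficient level; on those units the gap between marginal cost and willingness to pay runs from 0 up to 43.
DWL = ½ × 43 × 32.25 = 693.375.

Deadweight loss = €693.375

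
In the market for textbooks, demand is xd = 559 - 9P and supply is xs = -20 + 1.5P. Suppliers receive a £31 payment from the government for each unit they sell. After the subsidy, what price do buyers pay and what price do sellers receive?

Pre-subsidy: 559 - 9P = -20 + 1.5P gives P* = 386/7, x* = 439/7.
With the subsidy, sellers receive Ps = Pb + 31 for each unit, where Pb is the price buyers pay.
Supply in terms of Pb becomes xs = -20 + 1.5(Pb + 31) = 26.5 + 1.5Pb. Setting this equal to demand: 559 - 9Pb = 26.5 + 1.5Pb, so Pb = 355/7.
Sellers receive Ps = 355/7 + 31 = 572/7; x' = 559 − 9·(355/7) = 718/7.

Buyers pay 355/7; sellers receive 572/7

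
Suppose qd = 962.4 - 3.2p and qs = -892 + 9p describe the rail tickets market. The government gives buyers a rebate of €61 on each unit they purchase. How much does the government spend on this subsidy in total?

Pre-subsidy: 962.4 - 3.2p = -892 + 9p gives p* = 152, q* = 476.
With the rebate, buyers effectively pay pb = ps − 61, where ps is the price sellers receive.
Demand in terms of ps becomes qd = 962.4 − 3.2(ps − 61) = 1157.6 - 3.2ps. Setting this equal to supply: 1157.6 - 3.2ps = -892 + 9ps, so ps = 168.
Buyers pay pb = 168 − 61 = 107; q' = -892 + 9·168 = 620.
Government outlay = subsidy × quantity = 61 × 620 = 37820.

Government cost = €37820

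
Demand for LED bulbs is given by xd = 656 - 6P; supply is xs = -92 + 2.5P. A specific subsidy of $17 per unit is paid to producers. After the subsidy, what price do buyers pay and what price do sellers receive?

Buyers pay $83; sellers receive $100

Pre-subsidy: 656 - 6P = -92 + 2.5P gives P* = 88, x* = 128.
With the subsidy, sellers receive Ps = Pb + 17 for each unit, where Pb is the price buyers pay.
Supply in terms of Pb becomes xs = -92 + 2.5(Pb + 17) = -49.5 + 2.5Pb. Setting this equal to demand: 656 - 6Pb = -49.5 + 2.5Pb, so Pb = 83.
Sellers receive Ps = 83 + 17 = 100; x' = 656 − 6·83 = 158.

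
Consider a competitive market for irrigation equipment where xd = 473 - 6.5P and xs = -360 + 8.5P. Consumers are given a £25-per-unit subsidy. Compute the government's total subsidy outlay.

Pre-subsidy: 473 - 6.5P = -360 + 8.5P gives P* = 833/15, x* = 3361/30.
With the rebate, buyers effectively pay Pb = Ps − 25, where Ps is the price sellers receive.
Demand in terms of Ps becomes xd = 473 − 6.5(Ps − 25) = 635.5 - 6.5Ps. Setting this equal to supply: 635.5 - 6.5Ps = -360 + 8.5Ps, so Ps = 1991/30.
Buyers pay Pb = 1991/30 − 25 = 1241/30; x' = -360 + 8.5·(1991/30) = 12247/60.
Government outlay = subsidy × quantity = 25 × 12247/60 = 61235/12.

Government cost = 61235/12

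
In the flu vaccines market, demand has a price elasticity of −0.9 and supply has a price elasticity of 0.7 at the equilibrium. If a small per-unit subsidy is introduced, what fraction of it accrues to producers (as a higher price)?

For a small subsidy around the equilibrium, the benefit split depends on the relative slopes, which at a point are proportional to the elasticities.
Buyer share = εs/(εs + |εd|) = 0.7/(0.7 + 0.9) = 0.4375; seller share = |εd|/(εs + |εd|) = 0.5625.
So producers capture 0.5625 of the subsidy.

Producer share = 0.5625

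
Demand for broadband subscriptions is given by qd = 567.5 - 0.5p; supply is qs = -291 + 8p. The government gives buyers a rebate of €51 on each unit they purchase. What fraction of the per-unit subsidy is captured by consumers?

Pre-subsidy: 567.5 - 0.5p = -291 + 8p gives p* = 101, q* = 517.
With the rebate, buyers effectively pay pb = ps − 51, where ps is the price sellers receive.
Demand in terms of ps becomes qd = 567.5 − 0.5(ps − 51) = 593 - 0.5ps. Setting this equal to supply: 593 - 0.5ps = -291 + 8ps, so ps = 104.
Buyers pay pb = 104 − 51 = 53; q' = -291 + 8·104 = 541.
Buyers' price falls by p* − pb = 101 − 53 = 48; sellers' price rises by ps − p* = 104 − 101 = 3.
So consumers capture 48/51 = 16/17 of each unit of subsidy.

Consumer share = 16/17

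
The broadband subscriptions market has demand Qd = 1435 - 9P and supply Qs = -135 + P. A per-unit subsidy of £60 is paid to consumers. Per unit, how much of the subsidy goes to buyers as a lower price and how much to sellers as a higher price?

Buyers gain £6 per unit; sellers gain £54 per unit

Pre-subsidy: 1435 - 9P = -135 + P gives P* = 157, Q* = 22.
With the rebate, buyers effectively pay Pb = Ps − 60, where Ps is the price sellers receive.
Demand in terms of Ps becomes Qd = 1435 − 9(Ps − 60) = 1975 - 9Ps. Setting this equal to supply: 1975 - 9Ps = -135 + Ps, so Ps = 211.
Buyers pay Pb = 211 − 60 = 151; Q' = -135 + 1·211 = 76.
Buyers' price falls by P* − Pb = 157 − 151 = 6; sellers' price rises by Ps − P* = 211 − 157 = 54.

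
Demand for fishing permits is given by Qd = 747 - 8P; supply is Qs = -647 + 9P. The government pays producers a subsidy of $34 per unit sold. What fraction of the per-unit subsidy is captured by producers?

Producer share = 8/17

Pre-subsidy: 747 - 8P = -647 + 9P gives P* = 82, Q* = 91.
With the subsidy, sellers receive Ps = Pb + 34 for each unit, where Pb is the price buyers pay.
Supply in terms of Pb becomes Qs = -647 + 9(Pb + 34) = -341 + 9Pb. Setting this equal to demand: 747 - 8Pb = -341 + 9Pb, so Pb = 64.
Sellers receive Ps = 64 + 34 = 98; Q' = 747 − 8·64 = 235.
Buyers' price falls by P* − Pb = 82 − 64 = 18; sellers' price rises by Ps − P* = 98 − 82 = 16.
So producers capture 16/34 = 8/17 of each unit of subsidy.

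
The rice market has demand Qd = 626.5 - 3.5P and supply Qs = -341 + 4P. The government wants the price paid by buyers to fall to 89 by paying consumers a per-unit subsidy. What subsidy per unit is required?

Required subsidy s = 75 per unit

At a buyer price of 89, quantity demanded is 626.5 − 3.5·89 = 315.
Sellers supply 315 only when they receive Ps with -341 + 4·Ps = 315, i.e. Ps = 164.
s = Ps − Pb = 164 − 89 = 75.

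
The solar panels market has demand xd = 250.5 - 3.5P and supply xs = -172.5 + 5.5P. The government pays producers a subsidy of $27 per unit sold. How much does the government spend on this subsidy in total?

Pre-subsidy: 250.5 - 3.5P = -172.5 + 5.5P gives P* = 47, x* = 86.
With the subsidy, sellers receive Ps = Pb + 27 for each unit, where Pb is the price buyers pay.
Supply in terms of Pb becomes xs = -172.5 + 5.5(Pb + 27) = -24 + 5.5Pb. Setting this equal to demand: 250.5 - 3.5Pb = -24 + 5.5Pb, so Pb = 30.5.
Sellers receive Ps = 30.5 + 27 = 57.5; x' = 250.5 − 3.5·30.5 = 143.75.
Government outlay = subsidy × quantity = 27 × 143.75 = 3881.25.

Government cost = $3881.25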